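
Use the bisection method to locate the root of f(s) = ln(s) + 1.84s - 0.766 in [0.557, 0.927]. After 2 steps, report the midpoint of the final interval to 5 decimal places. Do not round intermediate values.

0.69575

f(0.557000) = -0.326310, f(0.927000) = 0.863878 (opposite signs)
step 1: m = 0.742000, f(m) = 0.300874 > 0 → root in [0.557000, 0.742000]
step 2: m = 0.649500, f(m) = -0.002472 < 0 → root in [0.649500, 0.742000]
Midpoint of [0.649500, 0.742000] = 0.695750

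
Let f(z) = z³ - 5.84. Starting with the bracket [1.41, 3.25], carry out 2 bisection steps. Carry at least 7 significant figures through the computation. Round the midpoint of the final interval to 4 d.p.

1.6400

f(1.410000) = -3.036779, f(3.250000) = 28.488125 (opposite signs)
step 1: m = 2.330000, f(m) = 6.809337 > 0 → root in [1.410000, 2.330000]
step 2: m = 1.870000, f(m) = 0.699203 > 0 → root in [1.410000, 1.870000]
Midpoint of [1.410000, 1.870000] = 1.640000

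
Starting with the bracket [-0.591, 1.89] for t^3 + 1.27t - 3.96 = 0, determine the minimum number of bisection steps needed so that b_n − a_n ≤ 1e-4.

Initial width b − a = 1.89 − -0.591 = 2.481000.
After n steps the width is (b−a)/2^n; need (b−a)/2^n ≤ 1e-4.
So n ≥ log₂(2.481000/1e-4) = log₂(24810.0000) ≈ 14.5986.
Hence n = 15.

15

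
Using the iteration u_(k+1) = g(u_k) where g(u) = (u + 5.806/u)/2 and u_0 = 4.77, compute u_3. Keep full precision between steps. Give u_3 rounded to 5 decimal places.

2.41022

u_1 = g(4.770000) = 2.993595
u_2 = g(2.993595) = 2.466535
u_3 = g(2.466535) = 2.410222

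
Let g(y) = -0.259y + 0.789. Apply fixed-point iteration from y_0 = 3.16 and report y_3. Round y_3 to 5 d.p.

0.58267

y_1 = g(3.160000) = -0.029440
y_2 = g(-0.029440) = 0.796625
y_3 = g(0.796625) = 0.582674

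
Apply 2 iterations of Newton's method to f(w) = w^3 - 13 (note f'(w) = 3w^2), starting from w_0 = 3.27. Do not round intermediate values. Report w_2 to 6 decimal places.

2.371862

w_0 = 3.270000: f = 21.965783, f' = 32.078700 → w_1 = 3.270000 - (21.965783)/(32.078700) = 2.585253
w_1 = 2.585253: f = 4.278631, f' = 20.050604 → w_2 = 2.585253 - (4.278631)/(20.050604) = 2.371862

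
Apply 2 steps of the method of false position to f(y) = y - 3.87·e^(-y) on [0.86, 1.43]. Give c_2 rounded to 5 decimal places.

1.18613

f(0.860000) = -0.777637, f(1.430000) = 0.503874
step 1: c = 1.205883, f(c) = 0.047099 > 0 → new bracket [0.860000, 1.205883]
step 2: c = 1.186130, f(c) = 0.004230 > 0 → new bracket [0.860000, 1.186130]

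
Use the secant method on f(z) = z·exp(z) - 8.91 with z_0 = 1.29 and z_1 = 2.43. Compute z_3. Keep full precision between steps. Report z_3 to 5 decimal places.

1.59749

f(z_0) = -4.223705, f(z_1) = 18.692083
z_2 = 2.430000 - (18.692083)·(2.430000 - 1.290000)/(18.692083 - (-4.223705)) = 1.500118; f(z_2) = -2.186142
z_3 = 1.500118 - (-2.186142)·(1.500118 - 2.430000)/(-2.186142 - (18.692083)) = 1.597485; f(z_3) = -1.017475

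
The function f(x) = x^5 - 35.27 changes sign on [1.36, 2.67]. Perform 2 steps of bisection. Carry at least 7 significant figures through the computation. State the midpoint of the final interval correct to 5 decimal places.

2.17875

f(1.360000) = -30.617413, f(2.670000) = 100.422645 (opposite signs)
step 1: m = 2.015000, f(m) = -2.051864 < 0 → root in [2.015000, 2.670000]
step 2: m = 2.342500, f(m) = 35.263916 > 0 → root in [2.015000, 2.342500]
Midpoint of [2.015000, 2.342500] = 2.178750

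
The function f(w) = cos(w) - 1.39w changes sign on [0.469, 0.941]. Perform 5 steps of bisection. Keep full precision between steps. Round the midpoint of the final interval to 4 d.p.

0.5944

f(0.469000) = 0.240111, f(0.941000) = -0.719010 (opposite signs)
step 1: m = 0.705000, f(m) = -0.218338 < 0 → root in [0.469000, 0.705000]
step 2: m = 0.587000, f(m) = 0.016676 > 0 → root in [0.587000, 0.705000]
step 3: m = 0.646000, f(m) = -0.099442 < 0 → root in [0.587000, 0.646000]
step 4: m = 0.616500, f(m) = -0.041028 < 0 → root in [0.587000, 0.616500]
step 5: m = 0.601750, f(m) = -0.012086 < 0 → root in [0.587000, 0.601750]
Midpoint of [0.587000, 0.601750] = 0.594375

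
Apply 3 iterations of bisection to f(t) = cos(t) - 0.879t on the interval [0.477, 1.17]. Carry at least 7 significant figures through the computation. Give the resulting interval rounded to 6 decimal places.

[0.736875, 0.823500]

f(0.477000) = 0.469093, f(1.170000) = -0.638278 (opposite signs)
step 1: m = 0.823500, f(m) = -0.044198 < 0 → root in [0.477000, 0.823500]
step 2: m = 0.650250, f(m) = 0.224363 > 0 → root in [0.650250, 0.823500]
step 3: m = 0.736875, f(m) = 0.092859 > 0 → root in [0.736875, 0.823500]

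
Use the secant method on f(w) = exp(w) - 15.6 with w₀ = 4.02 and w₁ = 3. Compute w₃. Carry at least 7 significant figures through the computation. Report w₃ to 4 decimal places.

2.7620

f(w_0) = 40.101106, f(w_1) = 4.485537
w_2 = 3.000000 - (4.485537)·(3.000000 - 4.020000)/(4.485537 - (40.101106)) = 2.871538; f(w_2) = 2.064165
w_3 = 2.871538 - (2.064165)·(2.871538 - 3.000000)/(2.064165 - (4.485537)) = 2.762027; f(w_3) = 0.231903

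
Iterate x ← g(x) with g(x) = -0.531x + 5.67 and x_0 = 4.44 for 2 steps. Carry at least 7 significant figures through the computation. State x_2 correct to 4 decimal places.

3.9111

x_1 = g(4.440000) = 3.312360
x_2 = g(3.312360) = 3.911137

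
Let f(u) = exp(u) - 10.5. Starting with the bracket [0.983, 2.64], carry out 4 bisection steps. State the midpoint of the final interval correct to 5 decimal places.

2.38109

f(0.983000) = -7.827538, f(2.640000) = 3.513204 (opposite signs)
step 1: m = 1.811500, f(m) = -4.380380 < 0 → root in [1.811500, 2.640000]
step 2: m = 2.225750, f(m) = -1.239574 < 0 → root in [2.225750, 2.640000]
step 3: m = 2.432875, f(m) = 0.891586 > 0 → root in [2.225750, 2.432875]
step 4: m = 2.329313, f(m) = -0.229122 < 0 → root in [2.329313, 2.432875]
Midpoint of [2.329313, 2.432875] = 2.381094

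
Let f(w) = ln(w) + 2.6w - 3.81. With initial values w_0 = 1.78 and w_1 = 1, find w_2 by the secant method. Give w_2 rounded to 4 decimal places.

f(w_0) = 1.394613, f(w_1) = -1.210000
w_2 = 1.000000 - (-1.210000)·(1.000000 - 1.780000)/(-1.210000 - (1.394613)) = 1.362357; f(w_2) = 0.041345

1.3624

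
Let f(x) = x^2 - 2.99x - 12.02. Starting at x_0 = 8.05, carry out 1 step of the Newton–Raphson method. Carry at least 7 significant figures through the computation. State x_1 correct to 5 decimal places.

f'(x) = 2x - 2.99
x_0 = 8.050000: f = 28.713000, f' = 13.110000 → x_1 = 8.050000 - (28.713000)/(13.110000) = 5.859840

5.85984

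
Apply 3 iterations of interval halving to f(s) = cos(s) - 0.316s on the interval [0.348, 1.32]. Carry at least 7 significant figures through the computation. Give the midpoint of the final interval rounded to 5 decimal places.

f(0.348000) = 0.830089, f(1.320000) = -0.168945 (opposite signs)
step 1: m = 0.834000, f(m) = 0.408375 > 0 → root in [0.834000, 1.320000]
step 2: m = 1.077000, f(m) = 0.133640 > 0 → root in [1.077000, 1.320000]
step 3: m = 1.198500, f(m) = -0.014971 < 0 → root in [1.077000, 1.198500]
Midpoint of [1.077000, 1.198500] = 1.137750

1.13775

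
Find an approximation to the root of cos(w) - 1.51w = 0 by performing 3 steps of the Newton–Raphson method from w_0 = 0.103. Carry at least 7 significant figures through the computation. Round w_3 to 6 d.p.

f'(w) = -sin(w) - 1.51
w_0 = 0.103000: f = 0.839170, f' = -1.612818 → w_1 = 0.103000 - (0.839170)/(-1.612818) = 0.623313
w_1 = 0.623313: f = -0.129254, f' = -2.093728 → w_2 = 0.623313 - (-0.129254)/(-2.093728) = 0.561579
w_2 = 0.561579: f = -0.001570, f' = -2.042524 → w_3 = 0.561579 - (-0.001570)/(-2.042524) = 0.560811

0.560811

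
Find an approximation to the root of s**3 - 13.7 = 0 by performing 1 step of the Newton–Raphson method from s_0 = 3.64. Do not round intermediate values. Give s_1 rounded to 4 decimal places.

f'(s) = 3s**2
s_0 = 3.640000: f = 34.528544, f' = 39.748800 → s_1 = 3.640000 - (34.528544)/(39.748800) = 2.771331

2.7713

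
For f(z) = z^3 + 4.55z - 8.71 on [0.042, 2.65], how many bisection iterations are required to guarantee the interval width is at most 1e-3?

12

Initial width b − a = 2.65 − 0.042 = 2.608000.
After n steps the width is (b−a)/2^n; need (b−a)/2^n ≤ 1e-3.
So n ≥ log₂(2.608000/1e-3) = log₂(2608.0000) ≈ 11.3487.
Hence n = 12.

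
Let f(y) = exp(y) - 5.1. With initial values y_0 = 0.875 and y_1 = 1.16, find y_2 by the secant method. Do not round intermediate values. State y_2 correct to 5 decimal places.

Secant update: y_(k+1) = y_k − f(y_k)·(y_k − y_(k-1))/(f(y_k) − f(y_(k-1))).
f(y_0) = -2.701125, f(y_1) = -1.910067
y_2 = 1.160000 - (-1.910067)·(1.160000 - 0.875000)/(-1.910067 - (-2.701125)) = 1.848153; f(y_2) = 1.248085

1.84815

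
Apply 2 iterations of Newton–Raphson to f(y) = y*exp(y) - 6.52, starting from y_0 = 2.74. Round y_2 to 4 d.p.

1.6913

Newton update: y ← y − f(y)/f'(y).
f'(y) = (y+1)*exp(y)
y_0 = 2.740000: f = 35.914339, f' = 57.921324 → y_1 = 2.740000 - (35.914339)/(57.921324) = 2.119946
y_1 = 2.119946: f = 11.140612, f' = 25.991301 → y_2 = 2.119946 - (11.140612)/(25.991301) = 1.691318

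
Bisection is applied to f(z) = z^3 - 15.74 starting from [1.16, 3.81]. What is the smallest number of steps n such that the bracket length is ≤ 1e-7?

25

Initial width b − a = 3.81 − 1.16 = 2.650000.
After n steps the width is (b−a)/2^n; need (b−a)/2^n ≤ 1e-7.
So n ≥ log₂(2.650000/1e-7) = log₂(26500000.0000) ≈ 24.6595.
Hence n = 25.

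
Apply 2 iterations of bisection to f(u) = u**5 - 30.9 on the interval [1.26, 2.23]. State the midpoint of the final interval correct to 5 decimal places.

f(1.260000) = -27.724203, f(2.230000) = 24.247308 (opposite signs)
step 1: m = 1.745000, f(m) = -14.720051 < 0 → root in [1.745000, 2.230000]
step 2: m = 1.987500, f(m) = 0.112422 > 0 → root in [1.745000, 1.987500]
Midpoint of [1.745000, 1.987500] = 1.866250

1.86625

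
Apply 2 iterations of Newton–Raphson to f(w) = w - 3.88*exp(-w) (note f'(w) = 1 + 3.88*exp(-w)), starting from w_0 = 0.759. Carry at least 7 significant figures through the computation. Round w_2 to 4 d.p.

1.1849

w_0 = 0.759000: f = -1.057361, f' = 2.816361 → w_1 = 0.759000 - (-1.057361)/(2.816361) = 1.134435
w_1 = 1.134435: f = -0.113387, f' = 2.247822 → w_2 = 1.134435 - (-0.113387)/(2.247822) = 1.184878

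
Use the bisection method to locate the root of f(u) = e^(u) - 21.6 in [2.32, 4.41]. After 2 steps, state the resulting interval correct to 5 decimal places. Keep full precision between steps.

f(2.320000) = -11.424326, f(4.410000) = 60.669464 (opposite signs)
step 1: m = 3.365000, f(m) = 7.333497 > 0 → root in [2.320000, 3.365000]
step 2: m = 2.842500, f(m) = -4.441392 < 0 → root in [2.842500, 3.365000]

[2.84250, 3.36500]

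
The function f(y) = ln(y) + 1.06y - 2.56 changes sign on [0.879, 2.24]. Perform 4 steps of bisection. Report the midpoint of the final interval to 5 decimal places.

1.85722

f(0.879000) = -1.757230, f(2.240000) = 0.620876 (opposite signs)
step 1: m = 1.559500, f(m) = -0.462565 < 0 → root in [1.559500, 2.240000]
step 2: m = 1.899750, f(m) = 0.095457 > 0 → root in [1.559500, 1.899750]
step 3: m = 1.729625, f(m) = -0.178693 < 0 → root in [1.729625, 1.899750]
step 4: m = 1.814688, f(m) = -0.040518 < 0 → root in [1.814688, 1.899750]
Midpoint of [1.814688, 1.899750] = 1.857219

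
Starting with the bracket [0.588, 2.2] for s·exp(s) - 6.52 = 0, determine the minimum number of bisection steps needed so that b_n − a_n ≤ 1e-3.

Initial width b − a = 2.2 − 0.588 = 1.612000.
After n steps the width is (b−a)/2^n; need (b−a)/2^n ≤ 1e-3.
So n ≥ log₂(1.612000/1e-3) = log₂(1612.0000) ≈ 10.6546.
Hence n = 11.

11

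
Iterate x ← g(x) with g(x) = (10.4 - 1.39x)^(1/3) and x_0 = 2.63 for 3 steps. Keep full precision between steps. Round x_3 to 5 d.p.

1.97009

x_1 = g(2.630000) = 1.889349
x_2 = g(1.889349) = 1.980970
x_3 = g(1.980970) = 1.970093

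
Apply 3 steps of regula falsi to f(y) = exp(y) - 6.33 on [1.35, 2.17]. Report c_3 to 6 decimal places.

1.843349

f(1.350000) = -2.472574, f(2.170000) = 2.428284
step 1: c = 1.763705, f(c) = -0.495986 < 0 → new bracket [1.763705, 2.170000]
step 2: c = 1.832617, f(c) = -0.079778 < 0 → new bracket [1.832617, 2.170000]
step 3: c = 1.843349, f(c) = -0.012341 < 0 → new bracket [1.843349, 2.170000]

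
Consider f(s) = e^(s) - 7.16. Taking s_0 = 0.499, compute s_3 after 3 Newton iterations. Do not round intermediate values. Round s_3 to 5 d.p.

f'(s) = e^(s)
s_0 = 0.499000: f = -5.512927, f' = 1.647073 → s_1 = 0.499000 - (-5.512927)/(1.647073) = 3.846104
s_1 = 3.846104: f = 39.650356, f' = 46.810356 → s_2 = 3.846104 - (39.650356)/(46.810356) = 2.999062
s_2 = 2.999062: f = 12.906707, f' = 20.066707 → s_3 = 2.999062 - (12.906707)/(20.066707) = 2.355872

2.35587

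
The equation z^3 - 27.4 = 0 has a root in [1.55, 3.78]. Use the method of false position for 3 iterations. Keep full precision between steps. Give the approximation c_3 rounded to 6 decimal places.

2.993524

f(1.550000) = -23.676125, f(3.780000) = 26.610152
step 1: c = 2.599944, f(c) = -9.825142 < 0 → new bracket [2.599944, 3.780000]
step 2: c = 2.918158, f(c) = -2.550007 < 0 → new bracket [2.918158, 3.780000]
step 3: c = 2.993524, f(c) = -0.574465 < 0 → new bracket [2.993524, 3.780000]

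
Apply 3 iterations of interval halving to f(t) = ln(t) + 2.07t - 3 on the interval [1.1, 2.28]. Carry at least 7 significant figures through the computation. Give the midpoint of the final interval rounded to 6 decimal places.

f(1.100000) = -0.627690, f(2.280000) = 2.543775 (opposite signs)
step 1: m = 1.690000, f(m) = 1.023029 > 0 → root in [1.100000, 1.690000]
step 2: m = 1.395000, f(m) = 0.220544 > 0 → root in [1.100000, 1.395000]
step 3: m = 1.247500, f(m) = -0.196533 < 0 → root in [1.247500, 1.395000]
Midpoint of [1.247500, 1.395000] = 1.321250

1.321250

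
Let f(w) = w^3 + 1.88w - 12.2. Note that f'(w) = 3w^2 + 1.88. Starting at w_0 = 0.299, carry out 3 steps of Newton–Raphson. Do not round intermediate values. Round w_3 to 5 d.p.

Newton update: w ← w − f(w)/f'(w).
w_0 = 0.299000: f = -11.611149, f' = 2.148203 → w_1 = 0.299000 - (-11.611149)/(2.148203) = 5.704052
w_1 = 5.704052: f = 184.111855, f' = 99.488631 → w_2 = 5.704052 - (184.111855)/(99.488631) = 3.853470
w_2 = 3.853470: f = 52.265600, f' = 46.427698 → w_3 = 3.853470 - (52.265600)/(46.427698) = 2.727728

2.72773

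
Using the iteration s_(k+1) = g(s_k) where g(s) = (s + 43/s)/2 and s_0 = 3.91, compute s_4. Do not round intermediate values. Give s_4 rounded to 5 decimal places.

6.55744

s_1 = g(3.910000) = 7.453721
s_2 = g(7.453721) = 6.611326
s_3 = g(6.611326) = 6.557658
s_4 = g(6.557658) = 6.557439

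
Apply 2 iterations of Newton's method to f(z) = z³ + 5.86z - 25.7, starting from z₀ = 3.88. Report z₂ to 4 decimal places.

2.3674

f'(z) = 3z² + 5.86
z_0 = 3.880000: f = 55.447872, f' = 51.023200 → z_1 = 3.880000 - (55.447872)/(51.023200) = 2.793281
z_1 = 2.793281: f = 12.462980, f' = 29.267259 → z_2 = 2.793281 - (12.462980)/(29.267259) = 2.367448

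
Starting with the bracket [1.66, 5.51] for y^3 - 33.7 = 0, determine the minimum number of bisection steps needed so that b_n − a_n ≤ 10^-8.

Initial width b − a = 5.51 − 1.66 = 3.850000.
After n steps the width is (b−a)/2^n; need (b−a)/2^n ≤ 10^-8.
So n ≥ log₂(3.850000/10^-8) = log₂(385000000.0000) ≈ 28.5203.
Hence n = 29.

29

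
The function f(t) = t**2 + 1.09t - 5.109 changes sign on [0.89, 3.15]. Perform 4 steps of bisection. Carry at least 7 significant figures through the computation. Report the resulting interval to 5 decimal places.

f(0.890000) = -3.346800, f(3.150000) = 8.247000 (opposite signs)
step 1: m = 2.020000, f(m) = 1.173200 > 0 → root in [0.890000, 2.020000]
step 2: m = 1.455000, f(m) = -1.406025 < 0 → root in [1.455000, 2.020000]
step 3: m = 1.737500, f(m) = -0.196219 < 0 → root in [1.737500, 2.020000]
step 4: m = 1.878750, f(m) = 0.468539 > 0 → root in [1.737500, 1.878750]

[1.73750, 1.87875]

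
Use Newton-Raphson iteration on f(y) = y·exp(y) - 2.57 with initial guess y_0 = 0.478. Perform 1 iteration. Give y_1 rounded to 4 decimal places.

1.2327

f'(y) = (y + 1)·exp(y)
y_0 = 0.478000: f = -1.799060, f' = 2.383786 → y_1 = 0.478000 - (-1.799060)/(2.383786) = 1.232707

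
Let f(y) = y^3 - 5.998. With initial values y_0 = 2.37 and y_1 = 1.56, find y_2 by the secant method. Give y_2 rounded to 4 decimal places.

Secant update: y_(k+1) = y_k − f(y_k)·(y_k − y_(k-1))/(f(y_k) − f(y_(k-1))).
f(y_0) = 7.314053, f(y_1) = -2.201584
y_2 = 1.560000 - (-2.201584)·(1.560000 - 2.370000)/(-2.201584 - (7.314053)) = 1.747406; f(y_2) = -0.662426

1.7474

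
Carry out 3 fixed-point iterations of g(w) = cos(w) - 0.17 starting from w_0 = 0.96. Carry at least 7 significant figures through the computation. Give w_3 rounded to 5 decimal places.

0.56190

w_1 = g(0.960000) = 0.403520
w_2 = g(0.403520) = 0.749685
w_3 = g(0.749685) = 0.561904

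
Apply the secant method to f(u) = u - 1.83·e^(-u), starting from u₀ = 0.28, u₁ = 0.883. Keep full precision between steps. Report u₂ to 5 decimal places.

Secant update: u_(k+1) = u_k − f(u_k)·(u_k − u_(k-1))/(f(u_k) − f(u_(k-1))).
f(u_0) = -1.103084, f(u_1) = 0.126221
u_2 = 0.883000 - (0.126221)·(0.883000 - 0.280000)/(0.126221 - (-1.103084)) = 0.821086; f(u_2) = 0.015971

0.82109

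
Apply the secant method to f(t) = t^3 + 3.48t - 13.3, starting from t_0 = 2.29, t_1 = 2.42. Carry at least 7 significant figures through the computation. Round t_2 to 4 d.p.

1.9581

f(t_0) = 6.678189, f(t_1) = 9.294088
t_2 = 2.420000 - (9.294088)·(2.420000 - 2.290000)/(9.294088 - (6.678189)) = 1.958120; f(t_2) = 1.022148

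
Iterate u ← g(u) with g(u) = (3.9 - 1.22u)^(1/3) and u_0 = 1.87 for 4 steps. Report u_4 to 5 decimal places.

1.32020

u_1 = g(1.870000) = 1.174122
u_2 = g(1.174122) = 1.351315
u_3 = g(1.351315) = 1.310642
u_4 = g(1.310642) = 1.320201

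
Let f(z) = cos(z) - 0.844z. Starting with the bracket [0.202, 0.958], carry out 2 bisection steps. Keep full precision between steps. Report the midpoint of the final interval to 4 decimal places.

f(0.202000) = 0.809179, f(0.958000) = -0.233395 (opposite signs)
step 1: m = 0.580000, f(m) = 0.346943 > 0 → root in [0.580000, 0.958000]
step 2: m = 0.769000, f(m) = 0.069570 > 0 → root in [0.769000, 0.958000]
Midpoint of [0.769000, 0.958000] = 0.863500

0.8635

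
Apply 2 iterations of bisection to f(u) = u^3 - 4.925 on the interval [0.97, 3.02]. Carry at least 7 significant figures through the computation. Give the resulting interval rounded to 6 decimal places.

[1.482500, 1.995000]

f(0.970000) = -4.012327, f(3.020000) = 22.618608 (opposite signs)
step 1: m = 1.995000, f(m) = 3.015150 > 0 → root in [0.970000, 1.995000]
step 2: m = 1.482500, f(m) = -1.666752 < 0 → root in [1.482500, 1.995000]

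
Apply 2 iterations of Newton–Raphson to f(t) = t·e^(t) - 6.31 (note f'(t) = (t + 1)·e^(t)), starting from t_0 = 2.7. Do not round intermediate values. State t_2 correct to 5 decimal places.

Newton update: t ← t − f(t)/f'(t).
t_0 = 2.700000: f = 33.865276, f' = 55.055007 → t_1 = 2.700000 - (33.865276)/(55.055007) = 2.084883
t_1 = 2.084883: f = 10.460068, f' = 24.813717 → t_2 = 2.084883 - (10.460068)/(24.813717) = 1.663339

1.66334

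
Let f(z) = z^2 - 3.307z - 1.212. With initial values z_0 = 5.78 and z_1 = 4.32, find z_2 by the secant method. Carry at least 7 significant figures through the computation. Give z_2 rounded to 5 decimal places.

f(z_0) = 13.081940, f(z_1) = 3.164160
z_2 = 4.320000 - (3.164160)·(4.320000 - 5.780000)/(3.164160 - (13.081940)) = 3.854203; f(z_2) = 0.897031

3.85420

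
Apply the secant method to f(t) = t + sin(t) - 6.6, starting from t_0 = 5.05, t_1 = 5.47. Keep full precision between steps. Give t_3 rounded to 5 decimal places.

6.43702

f(t_0) = -2.493549, f(t_1) = -1.856480
t_2 = 5.470000 - (-1.856480)·(5.470000 - 5.050000)/(-1.856480 - (-2.493549)) = 6.693920; f(t_2) = 0.493203
t_3 = 6.693920 - (0.493203)·(6.693920 - 5.470000)/(0.493203 - (-1.856480)) = 6.437017; f(t_3) = -0.009758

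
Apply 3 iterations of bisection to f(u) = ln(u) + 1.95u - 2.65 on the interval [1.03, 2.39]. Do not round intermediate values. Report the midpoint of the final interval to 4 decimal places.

f(1.030000) = -0.611941, f(2.390000) = 2.881793 (opposite signs)
step 1: m = 1.710000, f(m) = 1.220993 > 0 → root in [1.030000, 1.710000]
step 2: m = 1.370000, f(m) = 0.336311 > 0 → root in [1.030000, 1.370000]
step 3: m = 1.200000, f(m) = -0.127678 < 0 → root in [1.200000, 1.370000]
Midpoint of [1.200000, 1.370000] = 1.285000

1.2850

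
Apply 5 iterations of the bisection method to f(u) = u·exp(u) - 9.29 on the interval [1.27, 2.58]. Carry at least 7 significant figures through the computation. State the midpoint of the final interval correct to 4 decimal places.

1.6998

f(1.270000) = -4.767717, f(2.580000) = 24.758616 (opposite signs)
step 1: m = 1.925000, f(m) = 3.906161 > 0 → root in [1.270000, 1.925000]
step 2: m = 1.597500, f(m) = -1.397287 < 0 → root in [1.597500, 1.925000]
step 3: m = 1.761250, f(m) = 0.959960 > 0 → root in [1.597500, 1.761250]
step 4: m = 1.679375, f(m) = -0.284849 < 0 → root in [1.679375, 1.761250]
step 5: m = 1.720312, f(m) = 0.320137 > 0 → root in [1.679375, 1.720312]
Midpoint of [1.679375, 1.720312] = 1.699844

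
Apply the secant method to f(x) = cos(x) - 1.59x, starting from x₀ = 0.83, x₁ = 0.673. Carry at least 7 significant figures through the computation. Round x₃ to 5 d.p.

Secant update: x_(k+1) = x_k − f(x_k)·(x_k − x_(k-1))/(f(x_k) − f(x_(k-1))).
f(x_0) = -0.644824, f(x_1) = -0.288115
x_2 = 0.673000 - (-0.288115)·(0.673000 - 0.830000)/(-0.288115 - (-0.644824)) = 0.546191; f(x_2) = -0.013934
x_3 = 0.546191 - (-0.013934)·(0.546191 - 0.673000)/(-0.013934 - (-0.288115)) = 0.539746; f(x_3) = -0.000357

0.53975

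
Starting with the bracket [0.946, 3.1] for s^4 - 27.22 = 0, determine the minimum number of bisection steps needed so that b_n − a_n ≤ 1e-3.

12

Initial width b − a = 3.1 − 0.946 = 2.154000.
After n steps the width is (b−a)/2^n; need (b−a)/2^n ≤ 1e-3.
So n ≥ log₂(2.154000/1e-3) = log₂(2154.0000) ≈ 11.0728.
Hence n = 12.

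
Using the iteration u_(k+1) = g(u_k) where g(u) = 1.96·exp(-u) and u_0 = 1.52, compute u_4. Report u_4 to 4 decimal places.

1.1345

u_1 = g(1.520000) = 0.428675
u_2 = g(0.428675) = 1.276688
u_3 = g(1.276688) = 0.546761
u_4 = g(0.546761) = 1.134490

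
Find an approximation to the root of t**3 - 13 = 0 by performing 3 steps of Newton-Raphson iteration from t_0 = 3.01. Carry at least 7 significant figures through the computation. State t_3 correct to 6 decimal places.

2.351356

Newton update: t ← t − f(t)/f'(t).
f'(t) = 3t**2
t_0 = 3.010000: f = 14.270901, f' = 27.180300 → t_1 = 3.010000 - (14.270901)/(27.180300) = 2.484954
t_1 = 2.484954: f = 2.344587, f' = 18.524993 → t_2 = 2.484954 - (2.344587)/(18.524993) = 2.358391
t_2 = 2.358391: f = 0.117387, f' = 16.686022 → t_3 = 2.358391 - (0.117387)/(16.686022) = 2.351356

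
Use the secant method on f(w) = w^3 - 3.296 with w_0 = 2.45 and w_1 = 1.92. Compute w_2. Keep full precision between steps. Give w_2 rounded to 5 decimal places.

Secant update: w_(k+1) = w_k − f(w_k)·(w_k − w_(k-1))/(f(w_k) − f(w_(k-1))).
f(w_0) = 11.410125, f(w_1) = 3.781888
w_2 = 1.920000 - (3.781888)·(1.920000 - 2.450000)/(3.781888 - (11.410125)) = 1.657239; f(w_2) = 1.255512

1.65724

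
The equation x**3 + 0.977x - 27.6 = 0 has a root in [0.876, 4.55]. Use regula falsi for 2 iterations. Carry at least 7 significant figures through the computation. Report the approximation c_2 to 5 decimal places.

2.43702

f(0.876000) = -26.071927, f(4.550000) = 71.041725
step 1: c = 1.862352, f(c) = -19.321183 < 0 → new bracket [1.862352, 4.550000]
step 2: c = 2.437019, f(c) = -10.745433 < 0 → new bracket [2.437019, 4.550000]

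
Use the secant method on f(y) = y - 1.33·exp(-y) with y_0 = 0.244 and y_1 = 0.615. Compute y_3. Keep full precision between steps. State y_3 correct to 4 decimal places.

0.6762

Secant update: y_(k+1) = y_k − f(y_k)·(y_k − y_(k-1))/(f(y_k) − f(y_(k-1))).
f(y_0) = -0.798039, f(y_1) = -0.104052
y_2 = 0.615000 - (-0.104052)·(0.615000 - 0.244000)/(-0.104052 - (-0.798039)) = 0.670626; f(y_2) = -0.009521
y_3 = 0.670626 - (-0.009521)·(0.670626 - 0.615000)/(-0.009521 - (-0.104052)) = 0.676228; f(y_3) = -0.000119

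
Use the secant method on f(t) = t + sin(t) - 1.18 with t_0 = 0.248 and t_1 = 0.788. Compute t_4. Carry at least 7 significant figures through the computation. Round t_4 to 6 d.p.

f(t_0) = -0.686534, f(t_1) = 0.316944
t_2 = 0.788000 - (0.316944)·(0.788000 - 0.248000)/(0.316944 - (-0.686534)) = 0.617443; f(t_2) = 0.016396
t_3 = 0.617443 - (0.016396)·(0.617443 - 0.788000)/(0.016396 - (0.316944)) = 0.608139; f(t_3) = -0.000520
t_4 = 0.608139 - (-0.000520)·(0.608139 - 0.617443)/(-0.000520 - (0.016396)) = 0.608425; f(t_4) = 0.000001

0.608425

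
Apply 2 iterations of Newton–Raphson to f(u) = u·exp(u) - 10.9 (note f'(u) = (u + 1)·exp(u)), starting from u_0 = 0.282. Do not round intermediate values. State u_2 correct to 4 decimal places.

u_0 = 0.282000: f = -10.526130, f' = 1.699648 → u_1 = 0.282000 - (-10.526130)/(1.699648) = 6.475123
u_1 = 6.475123: f = 4190.151505, f' = 4849.850264 → u_2 = 6.475123 - (4190.151505)/(4849.850264) = 5.611147

5.6111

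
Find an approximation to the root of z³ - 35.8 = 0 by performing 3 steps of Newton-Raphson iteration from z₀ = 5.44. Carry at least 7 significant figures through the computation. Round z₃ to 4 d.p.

f'(z) = 3z²
z_0 = 5.440000: f = 125.189184, f' = 88.780800 → z_1 = 5.440000 - (125.189184)/(88.780800) = 4.029907
z_1 = 4.029907: f = 29.646296, f' = 48.720451 → z_2 = 4.029907 - (29.646296)/(48.720451) = 3.421409
z_2 = 3.421409: f = 4.251150, f' = 35.118119 → z_3 = 3.421409 - (4.251150)/(35.118119) = 3.300356

3.3004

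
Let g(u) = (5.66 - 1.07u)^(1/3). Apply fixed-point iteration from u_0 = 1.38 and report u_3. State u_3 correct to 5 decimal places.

u_1 = g(1.380000) = 1.611300
u_2 = g(1.611300) = 1.578877
u_3 = g(1.578877) = 1.583503

1.58350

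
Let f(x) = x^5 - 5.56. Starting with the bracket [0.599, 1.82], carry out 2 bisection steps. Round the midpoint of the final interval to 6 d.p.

f(0.599000) = -5.482886, f(1.820000) = 14.409029 (opposite signs)
step 1: m = 1.209500, f(m) = -2.971612 < 0 → root in [1.209500, 1.820000]
step 2: m = 1.514750, f(m) = 2.414525 > 0 → root in [1.209500, 1.514750]
Midpoint of [1.209500, 1.514750] = 1.362125

1.362125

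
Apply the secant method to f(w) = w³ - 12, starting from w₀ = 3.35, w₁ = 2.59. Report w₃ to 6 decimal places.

2.301010

f(w_0) = 25.595375, f(w_1) = 5.373979
w_2 = 2.590000 - (5.373979)·(2.590000 - 3.350000)/(5.373979 - (25.595375)) = 2.388025; f(w_2) = 1.618096
w_3 = 2.388025 - (1.618096)·(2.388025 - 2.590000)/(1.618096 - (5.373979)) = 2.301010; f(w_3) = 0.183040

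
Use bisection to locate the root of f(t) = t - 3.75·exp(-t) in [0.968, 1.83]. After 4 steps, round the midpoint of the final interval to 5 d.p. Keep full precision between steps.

1.15656

f(0.968000) = -0.456407, f(1.830000) = 1.228449 (opposite signs)
step 1: m = 1.399000, f(m) = 0.473336 > 0 → root in [0.968000, 1.399000]
step 2: m = 1.183500, f(m) = 0.035231 > 0 → root in [0.968000, 1.183500]
step 3: m = 1.075750, f(m) = -0.203157 < 0 → root in [1.075750, 1.183500]
step 4: m = 1.129625, f(m) = -0.082204 < 0 → root in [1.129625, 1.183500]
Midpoint of [1.129625, 1.183500] = 1.156562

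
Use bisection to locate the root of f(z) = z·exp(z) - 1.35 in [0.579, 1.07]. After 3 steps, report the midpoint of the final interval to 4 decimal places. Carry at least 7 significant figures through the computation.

0.6711

f(0.579000) = -0.316917, f(1.070000) = 1.769456 (opposite signs)
step 1: m = 0.824500, f(m) = 0.530470 > 0 → root in [0.579000, 0.824500]
step 2: m = 0.701750, f(m) = 0.065626 > 0 → root in [0.579000, 0.701750]
step 3: m = 0.640375, f(m) = -0.135086 < 0 → root in [0.640375, 0.701750]
Midpoint of [0.640375, 0.701750] = 0.671062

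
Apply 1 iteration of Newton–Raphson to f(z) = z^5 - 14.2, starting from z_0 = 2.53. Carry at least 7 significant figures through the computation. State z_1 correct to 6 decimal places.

f'(z) = 5z^4
z_0 = 2.530000: f = 89.457948, f' = 204.857604 → z_1 = 2.530000 - (89.457948)/(204.857604) = 2.093316

2.093316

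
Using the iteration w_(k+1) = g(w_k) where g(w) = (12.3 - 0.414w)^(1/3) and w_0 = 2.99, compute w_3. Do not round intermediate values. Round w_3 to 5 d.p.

2.24857

w_1 = g(2.990000) = 2.228160
w_2 = g(2.228160) = 2.249138
w_3 = g(2.249138) = 2.248566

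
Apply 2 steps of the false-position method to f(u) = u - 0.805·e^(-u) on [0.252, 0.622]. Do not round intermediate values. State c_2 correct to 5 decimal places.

0.49234

f(0.252000) = -0.373682, f(0.622000) = 0.189820
step 1: c = 0.497363, f(c) = 0.007816 > 0 → new bracket [0.252000, 0.497363]
step 2: c = 0.492336, f(c) = 0.000322 > 0 → new bracket [0.252000, 0.492336]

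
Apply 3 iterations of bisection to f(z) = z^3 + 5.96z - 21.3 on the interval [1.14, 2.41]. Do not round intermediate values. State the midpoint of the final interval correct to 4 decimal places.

f(1.140000) = -13.024056, f(2.410000) = 7.061121 (opposite signs)
step 1: m = 1.775000, f(m) = -5.128641 < 0 → root in [1.775000, 2.410000]
step 2: m = 2.092500, f(m) = 0.333429 > 0 → root in [1.775000, 2.092500]
step 3: m = 1.933750, f(m) = -2.543806 < 0 → root in [1.933750, 2.092500]
Midpoint of [1.933750, 2.092500] = 2.013125

2.0131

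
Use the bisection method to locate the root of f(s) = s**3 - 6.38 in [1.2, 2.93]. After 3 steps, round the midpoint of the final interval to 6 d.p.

f(1.200000) = -4.652000, f(2.930000) = 18.773757 (opposite signs)
step 1: m = 2.065000, f(m) = 2.425625 > 0 → root in [1.200000, 2.065000]
step 2: m = 1.632500, f(m) = -2.029296 < 0 → root in [1.632500, 2.065000]
step 3: m = 1.848750, f(m) = -0.061201 < 0 → root in [1.848750, 2.065000]
Midpoint of [1.848750, 2.065000] = 1.956875

1.956875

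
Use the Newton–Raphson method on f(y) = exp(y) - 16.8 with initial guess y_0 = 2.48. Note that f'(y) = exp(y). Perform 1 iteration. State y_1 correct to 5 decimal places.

Newton update: y ← y − f(y)/f'(y).
y_0 = 2.480000: f = -4.858736, f' = 11.941264 → y_1 = 2.480000 - (-4.858736)/(11.941264) = 2.886886

2.88689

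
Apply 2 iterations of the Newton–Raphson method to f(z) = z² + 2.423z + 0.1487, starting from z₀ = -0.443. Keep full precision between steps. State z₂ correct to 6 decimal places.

Newton update: z ← z − f(z)/f'(z).
f'(z) = 2z + 2.423
z_0 = -0.443000: f = -0.728440, f' = 1.537000 → z_1 = -0.443000 - (-0.728440)/(1.537000) = 0.030936
z_1 = 0.030936: f = 0.224616, f' = 2.484872 → z_2 = 0.030936 - (0.224616)/(2.484872) = -0.059457

-0.059457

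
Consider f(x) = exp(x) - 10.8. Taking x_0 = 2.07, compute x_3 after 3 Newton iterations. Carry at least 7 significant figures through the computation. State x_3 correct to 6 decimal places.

Newton update: x ← x − f(x)/f'(x).
f'(x) = exp(x)
x_0 = 2.070000: f = -2.875177, f' = 7.924823 → x_1 = 2.070000 - (-2.875177)/(7.924823) = 2.432806
x_1 = 2.432806: f = 0.590805, f' = 11.390805 → x_2 = 2.432806 - (0.590805)/(11.390805) = 2.380940
x_2 = 2.380940: f = 0.015060, f' = 10.815060 → x_3 = 2.380940 - (0.015060)/(10.815060) = 2.379547

2.379547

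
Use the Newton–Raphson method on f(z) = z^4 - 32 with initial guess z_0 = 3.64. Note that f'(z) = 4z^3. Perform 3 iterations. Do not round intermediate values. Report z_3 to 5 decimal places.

Newton update: z ← z − f(z)/f'(z).
z_0 = 3.640000: f = 143.551900, f' = 192.914176 → z_1 = 3.640000 - (143.551900)/(192.914176) = 2.895877
z_1 = 2.895877: f = 38.326721, f' = 97.140485 → z_2 = 2.895877 - (38.326721)/(97.140485) = 2.501327
z_2 = 2.501327: f = 7.145532, f' = 62.599613 → z_3 = 2.501327 - (7.145532)/(62.599613) = 2.387181

2.38718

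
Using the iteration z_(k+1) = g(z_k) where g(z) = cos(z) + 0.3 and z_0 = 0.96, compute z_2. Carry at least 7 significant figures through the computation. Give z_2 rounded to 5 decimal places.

z_1 = g(0.960000) = 0.873520
z_2 = g(0.873520) = 0.942132

0.94213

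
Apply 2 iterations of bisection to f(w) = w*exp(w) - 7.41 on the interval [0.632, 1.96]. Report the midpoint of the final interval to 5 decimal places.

1.46200

f(0.632000) = -6.220974, f(1.960000) = 6.504681 (opposite signs)
step 1: m = 1.296000, f(m) = -2.673575 < 0 → root in [1.296000, 1.960000]
step 2: m = 1.628000, f(m) = 0.882506 > 0 → root in [1.296000, 1.628000]
Midpoint of [1.296000, 1.628000] = 1.462000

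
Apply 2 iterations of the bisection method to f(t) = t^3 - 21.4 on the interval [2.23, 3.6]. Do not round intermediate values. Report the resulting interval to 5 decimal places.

f(2.230000) = -10.310433, f(3.600000) = 25.256000 (opposite signs)
step 1: m = 2.915000, f(m) = 3.369411 > 0 → root in [2.230000, 2.915000]
step 2: m = 2.572500, f(m) = -4.375822 < 0 → root in [2.572500, 2.915000]

[2.57250, 2.91500]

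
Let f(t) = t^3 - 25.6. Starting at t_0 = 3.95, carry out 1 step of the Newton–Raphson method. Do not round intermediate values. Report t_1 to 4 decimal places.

f'(t) = 3t^2
t_0 = 3.950000: f = 36.029875, f' = 46.807500 → t_1 = 3.950000 - (36.029875)/(46.807500) = 3.180254

3.1803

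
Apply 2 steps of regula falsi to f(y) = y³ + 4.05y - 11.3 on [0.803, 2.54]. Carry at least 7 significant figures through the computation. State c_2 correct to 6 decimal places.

f(0.803000) = -7.530068, f(2.540000) = 15.374064
step 1: c = 1.374064, f(c) = -3.140735 < 0 → new bracket [1.374064, 2.540000]
step 2: c = 1.571846, f(c) = -1.050461 < 0 → new bracket [1.571846, 2.540000]

1.571846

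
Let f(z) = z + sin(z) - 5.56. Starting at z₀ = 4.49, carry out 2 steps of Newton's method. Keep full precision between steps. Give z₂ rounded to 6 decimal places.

f'(z) = 1 + cos(z)
z_0 = 4.490000: f = -2.045373, f' = 0.779440 → z_1 = 4.490000 - (-2.045373)/(0.779440) = 7.114159
z_1 = 7.114159: f = 2.292747, f' = 1.674157 → z_2 = 7.114159 - (2.292747)/(1.674157) = 5.744666

5.744666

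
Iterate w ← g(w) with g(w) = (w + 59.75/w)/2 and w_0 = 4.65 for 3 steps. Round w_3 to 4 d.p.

7.7300

w_1 = g(4.650000) = 8.749731
w_2 = g(8.749731) = 7.789256
w_3 = g(7.789256) = 7.730039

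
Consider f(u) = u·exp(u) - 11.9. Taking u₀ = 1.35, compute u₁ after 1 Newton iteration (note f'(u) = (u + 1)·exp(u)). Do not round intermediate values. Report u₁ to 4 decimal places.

u_0 = 1.350000: f = -6.692476, f' = 9.064950 → u_1 = 1.350000 - (-6.692476)/(9.064950) = 2.088280

2.0883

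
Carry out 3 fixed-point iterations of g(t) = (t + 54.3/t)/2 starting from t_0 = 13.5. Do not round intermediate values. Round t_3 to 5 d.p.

t_1 = g(13.500000) = 8.761111
t_2 = g(8.761111) = 7.479478
t_3 = g(7.479478) = 7.369671

7.36967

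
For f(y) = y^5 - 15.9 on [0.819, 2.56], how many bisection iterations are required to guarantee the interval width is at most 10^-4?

Initial width b − a = 2.56 − 0.819 = 1.741000.
After n steps the width is (b−a)/2^n; need (b−a)/2^n ≤ 10^-4.
So n ≥ log₂(1.741000/10^-4) = log₂(17410.0000) ≈ 14.0876.
Hence n = 15.

15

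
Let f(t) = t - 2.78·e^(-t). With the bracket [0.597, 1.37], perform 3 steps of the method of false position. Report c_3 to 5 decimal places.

1.01169

f(0.597000) = -0.933280, f(1.370000) = 0.663583
step 1: c = 1.048777, f(c) = 0.074759 > 0 → new bracket [0.597000, 1.048777]
step 2: c = 1.015272, f(c) = 0.008067 > 0 → new bracket [0.597000, 1.015272]
step 3: c = 1.011687, f(c) = 0.000866 > 0 → new bracket [0.597000, 1.011687]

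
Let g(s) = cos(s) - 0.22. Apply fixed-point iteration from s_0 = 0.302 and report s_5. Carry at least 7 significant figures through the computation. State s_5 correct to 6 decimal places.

s_1 = g(0.302000) = 0.734744
s_2 = g(0.734744) = 0.522003
s_3 = g(0.522003) = 0.646822
s_4 = g(0.646822) = 0.578003
s_5 = g(0.578003) = 0.617555

0.617555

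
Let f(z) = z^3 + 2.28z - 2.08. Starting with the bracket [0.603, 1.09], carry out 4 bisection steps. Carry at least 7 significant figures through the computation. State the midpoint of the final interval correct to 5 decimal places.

0.73997

f(0.603000) = -0.485904, f(1.090000) = 1.700229 (opposite signs)
step 1: m = 0.846500, f(m) = 0.456590 > 0 → root in [0.603000, 0.846500]
step 2: m = 0.724750, f(m) = -0.046886 < 0 → root in [0.724750, 0.846500]
step 3: m = 0.785625, f(m) = 0.196118 > 0 → root in [0.724750, 0.785625]
step 4: m = 0.755188, f(m) = 0.072517 > 0 → root in [0.724750, 0.755188]
Midpoint of [0.724750, 0.755188] = 0.739969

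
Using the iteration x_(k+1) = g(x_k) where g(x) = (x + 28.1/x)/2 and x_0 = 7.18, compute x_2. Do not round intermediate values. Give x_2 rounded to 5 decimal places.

x_1 = g(7.180000) = 5.546825
x_2 = g(5.546825) = 5.306393

5.30639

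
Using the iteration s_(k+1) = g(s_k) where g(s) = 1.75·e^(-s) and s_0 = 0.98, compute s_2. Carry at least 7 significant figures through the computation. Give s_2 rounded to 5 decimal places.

0.90739

s_1 = g(0.980000) = 0.656794
s_2 = g(0.656794) = 0.907394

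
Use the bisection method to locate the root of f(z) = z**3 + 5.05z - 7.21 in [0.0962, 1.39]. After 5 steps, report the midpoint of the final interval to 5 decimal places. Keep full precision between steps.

f(0.096200) = -6.723300, f(1.390000) = 2.495119 (opposite signs)
step 1: m = 0.743100, f(m) = -3.047007 < 0 → root in [0.743100, 1.390000]
step 2: m = 1.066550, f(m) = -0.610691 < 0 → root in [1.066550, 1.390000]
step 3: m = 1.228275, f(m) = 0.845837 > 0 → root in [1.066550, 1.228275]
step 4: m = 1.147412, f(m) = 0.095065 > 0 → root in [1.066550, 1.147412]
step 5: m = 1.106981, f(m) = -0.263242 < 0 → root in [1.106981, 1.147412]
Midpoint of [1.106981, 1.147412] = 1.127197

1.12720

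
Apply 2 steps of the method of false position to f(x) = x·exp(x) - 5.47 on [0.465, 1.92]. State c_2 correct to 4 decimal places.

1.2523

f(0.465000) = -4.729713, f(1.920000) = 7.626240
step 1: c = 1.021957, f(c) = -2.630363 < 0 → new bracket [1.021957, 1.920000]
step 2: c = 1.252265, f(c) = -1.089254 < 0 → new bracket [1.252265, 1.920000]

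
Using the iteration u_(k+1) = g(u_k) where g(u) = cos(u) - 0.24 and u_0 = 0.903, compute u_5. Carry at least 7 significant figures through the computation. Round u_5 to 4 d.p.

0.5728

u_1 = g(0.903000) = 0.379257
u_2 = g(0.379257) = 0.688940
u_3 = g(0.688940) = 0.531920
u_4 = g(0.531920) = 0.621835
u_5 = g(0.621835) = 0.572811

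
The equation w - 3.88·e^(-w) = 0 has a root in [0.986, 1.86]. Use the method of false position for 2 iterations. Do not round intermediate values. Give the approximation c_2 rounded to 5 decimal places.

f(0.986000) = -0.461496, f(1.860000) = 1.255990
step 1: c = 1.220848, f(c) = 0.076325 > 0 → new bracket [0.986000, 1.220848]
step 2: c = 1.187519, f(c) = 0.004209 > 0 → new bracket [0.986000, 1.187519]

1.18752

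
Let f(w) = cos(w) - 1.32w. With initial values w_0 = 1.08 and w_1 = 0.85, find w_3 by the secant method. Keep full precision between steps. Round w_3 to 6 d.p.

0.618354

Secant update: w_(k+1) = w_k − f(w_k)·(w_k − w_(k-1))/(f(w_k) − f(w_(k-1))).
f(w_0) = -0.954272, f(w_1) = -0.462017
w_2 = 0.850000 - (-0.462017)·(0.850000 - 1.080000)/(-0.462017 - (-0.954272)) = 0.634128; f(w_2) = -0.031461
w_3 = 0.634128 - (-0.031461)·(0.634128 - 0.850000)/(-0.031461 - (-0.462017)) = 0.618354; f(w_3) = -0.001394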